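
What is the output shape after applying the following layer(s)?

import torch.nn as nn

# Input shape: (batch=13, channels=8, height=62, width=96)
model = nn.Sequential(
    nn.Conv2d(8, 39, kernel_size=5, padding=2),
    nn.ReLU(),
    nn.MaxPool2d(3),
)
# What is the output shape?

Input shape: (13, 8, 62, 96)
  -> after Conv2d: (13, 39, 62, 96)
  -> after ReLU: (13, 39, 62, 96)
Output shape: (13, 39, 20, 32)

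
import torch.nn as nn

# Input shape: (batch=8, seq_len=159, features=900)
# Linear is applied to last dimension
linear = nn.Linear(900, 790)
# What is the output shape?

Input shape: (8, 159, 900)
Output shape: (8, 159, 790)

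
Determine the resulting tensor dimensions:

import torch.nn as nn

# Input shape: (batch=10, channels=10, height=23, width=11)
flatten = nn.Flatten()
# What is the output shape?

Input shape: (10, 10, 23, 11)
Output shape: (10, 2530)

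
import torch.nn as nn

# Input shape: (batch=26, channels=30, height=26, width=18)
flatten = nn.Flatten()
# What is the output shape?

Input shape: (26, 30, 26, 18)
Output shape: (26, 14040)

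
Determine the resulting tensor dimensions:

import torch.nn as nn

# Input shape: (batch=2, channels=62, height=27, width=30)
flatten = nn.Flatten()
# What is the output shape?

Input shape: (2, 62, 27, 30)
Output shape: (2, 50220)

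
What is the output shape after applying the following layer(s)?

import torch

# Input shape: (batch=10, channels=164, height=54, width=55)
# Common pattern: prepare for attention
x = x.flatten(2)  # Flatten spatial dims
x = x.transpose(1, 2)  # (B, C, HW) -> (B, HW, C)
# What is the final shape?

Input shape: (10, 164, 54, 55)
  -> after flatten(2): (10, 164, 2970)
Output shape: (10, 2970, 164)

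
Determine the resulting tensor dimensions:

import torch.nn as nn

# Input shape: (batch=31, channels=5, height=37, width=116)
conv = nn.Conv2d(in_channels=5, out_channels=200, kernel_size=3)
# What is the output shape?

Input shape: (31, 5, 37, 116)
Output shape: (31, 200, 35, 114)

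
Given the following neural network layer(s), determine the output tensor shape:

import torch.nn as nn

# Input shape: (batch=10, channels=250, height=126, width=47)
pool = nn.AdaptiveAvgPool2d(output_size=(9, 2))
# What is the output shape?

Input shape: (10, 250, 126, 47)
Output shape: (10, 250, 9, 2)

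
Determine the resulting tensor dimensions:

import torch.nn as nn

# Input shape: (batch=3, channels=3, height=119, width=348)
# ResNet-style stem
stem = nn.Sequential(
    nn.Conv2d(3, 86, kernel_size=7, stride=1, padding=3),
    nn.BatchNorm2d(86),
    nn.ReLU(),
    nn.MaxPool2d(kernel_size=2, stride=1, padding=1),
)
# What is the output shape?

Input shape: (3, 3, 119, 348)
  -> after Conv2d 7x7 stride=1: (3, 86, 119, 348)
Output shape: (3, 86, 120, 349)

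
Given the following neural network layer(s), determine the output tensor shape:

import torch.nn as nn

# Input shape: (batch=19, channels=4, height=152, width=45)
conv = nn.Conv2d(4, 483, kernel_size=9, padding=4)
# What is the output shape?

Input shape: (19, 4, 152, 45)
Output shape: (19, 483, 152, 45)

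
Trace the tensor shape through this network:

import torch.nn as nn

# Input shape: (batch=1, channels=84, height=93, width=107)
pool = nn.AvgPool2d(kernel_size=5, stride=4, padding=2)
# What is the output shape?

Input shape: (1, 84, 93, 107)
Output shape: (1, 84, 24, 27)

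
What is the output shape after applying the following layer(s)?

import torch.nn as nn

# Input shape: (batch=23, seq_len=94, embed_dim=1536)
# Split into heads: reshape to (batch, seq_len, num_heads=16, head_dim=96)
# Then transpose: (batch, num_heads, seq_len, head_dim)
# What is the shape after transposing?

Input shape: (23, 94, 1536)
  -> after reshape: (23, 94, 16, 96)
Output shape: (23, 16, 94, 96)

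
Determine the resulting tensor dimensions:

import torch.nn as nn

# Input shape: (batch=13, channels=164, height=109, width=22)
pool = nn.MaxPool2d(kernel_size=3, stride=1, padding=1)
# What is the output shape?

Input shape: (13, 164, 109, 22)
Output shape: (13, 164, 109, 22)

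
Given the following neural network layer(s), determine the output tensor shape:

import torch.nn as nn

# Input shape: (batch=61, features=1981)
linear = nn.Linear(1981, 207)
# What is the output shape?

Input shape: (61, 1981)
Output shape: (61, 207)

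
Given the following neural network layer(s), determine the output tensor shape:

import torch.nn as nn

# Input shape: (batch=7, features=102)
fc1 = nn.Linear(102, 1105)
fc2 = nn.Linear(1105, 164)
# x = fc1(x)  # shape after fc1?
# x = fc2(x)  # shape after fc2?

Input shape: (7, 102)
  -> after fc1: (7, 1105)
Output shape: (7, 164)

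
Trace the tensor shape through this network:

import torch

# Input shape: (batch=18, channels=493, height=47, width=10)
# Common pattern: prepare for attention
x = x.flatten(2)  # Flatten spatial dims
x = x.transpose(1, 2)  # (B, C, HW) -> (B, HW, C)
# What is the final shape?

Input shape: (18, 493, 47, 10)
  -> after flatten(2): (18, 493, 470)
Output shape: (18, 470, 493)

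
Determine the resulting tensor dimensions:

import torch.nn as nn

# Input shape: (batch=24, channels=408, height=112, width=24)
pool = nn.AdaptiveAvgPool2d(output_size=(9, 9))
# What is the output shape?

Input shape: (24, 408, 112, 24)
Output shape: (24, 408, 9, 9)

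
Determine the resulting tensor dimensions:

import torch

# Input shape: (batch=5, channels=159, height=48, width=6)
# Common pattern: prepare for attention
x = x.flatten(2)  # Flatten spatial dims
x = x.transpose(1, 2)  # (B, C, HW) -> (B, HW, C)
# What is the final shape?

Input shape: (5, 159, 48, 6)
  -> after flatten(2): (5, 159, 288)
Output shape: (5, 288, 159)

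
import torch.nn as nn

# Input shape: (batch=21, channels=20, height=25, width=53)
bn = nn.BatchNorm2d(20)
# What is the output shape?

Input shape: (21, 20, 25, 53)
Output shape: (21, 20, 25, 53)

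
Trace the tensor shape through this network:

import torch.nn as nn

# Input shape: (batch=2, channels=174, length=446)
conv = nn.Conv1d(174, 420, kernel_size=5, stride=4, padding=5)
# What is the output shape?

Input shape: (2, 174, 446)
Output shape: (2, 420, 113)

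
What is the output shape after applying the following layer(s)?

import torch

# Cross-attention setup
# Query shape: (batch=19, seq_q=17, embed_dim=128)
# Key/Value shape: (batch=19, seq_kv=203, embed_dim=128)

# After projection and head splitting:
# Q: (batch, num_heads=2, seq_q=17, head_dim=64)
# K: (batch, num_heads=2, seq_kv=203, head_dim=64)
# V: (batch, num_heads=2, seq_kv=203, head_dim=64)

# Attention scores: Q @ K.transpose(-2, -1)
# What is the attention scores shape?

Input shape: (19, 17, 128)
Output shape: (19, 2, 17, 203)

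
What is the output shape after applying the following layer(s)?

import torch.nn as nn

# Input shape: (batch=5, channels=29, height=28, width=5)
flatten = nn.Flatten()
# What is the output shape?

Input shape: (5, 29, 28, 5)
Output shape: (5, 4060)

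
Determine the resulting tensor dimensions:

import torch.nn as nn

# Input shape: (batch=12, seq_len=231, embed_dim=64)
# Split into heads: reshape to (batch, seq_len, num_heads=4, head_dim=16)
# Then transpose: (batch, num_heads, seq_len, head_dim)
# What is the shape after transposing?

Input shape: (12, 231, 64)
  -> after reshape: (12, 231, 4, 16)
Output shape: (12, 4, 231, 16)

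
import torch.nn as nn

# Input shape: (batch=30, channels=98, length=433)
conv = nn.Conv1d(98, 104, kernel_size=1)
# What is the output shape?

Input shape: (30, 98, 433)
Output shape: (30, 104, 433)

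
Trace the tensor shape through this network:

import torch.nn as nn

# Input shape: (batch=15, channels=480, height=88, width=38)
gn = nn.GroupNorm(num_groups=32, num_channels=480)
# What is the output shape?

Input shape: (15, 480, 88, 38)
Output shape: (15, 480, 88, 38)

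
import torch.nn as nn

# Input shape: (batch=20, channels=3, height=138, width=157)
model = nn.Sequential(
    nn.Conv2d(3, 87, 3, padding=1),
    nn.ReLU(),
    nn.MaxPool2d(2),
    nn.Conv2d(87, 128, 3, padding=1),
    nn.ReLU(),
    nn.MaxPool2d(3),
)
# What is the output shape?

Input shape: (20, 3, 138, 157)
  -> after first Conv2d: (20, 87, 138, 157)
  -> after first MaxPool2d: (20, 87, 69, 78)
  -> after second Conv2d: (20, 128, 69, 78)
Output shape: (20, 128, 23, 26)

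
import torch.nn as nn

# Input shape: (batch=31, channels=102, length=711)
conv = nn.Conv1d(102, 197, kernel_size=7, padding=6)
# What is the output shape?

Input shape: (31, 102, 711)
Output shape: (31, 197, 717)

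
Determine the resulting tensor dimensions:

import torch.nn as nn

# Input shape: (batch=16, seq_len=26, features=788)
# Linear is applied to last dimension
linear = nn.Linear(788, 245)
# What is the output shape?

Input shape: (16, 26, 788)
Output shape: (16, 26, 245)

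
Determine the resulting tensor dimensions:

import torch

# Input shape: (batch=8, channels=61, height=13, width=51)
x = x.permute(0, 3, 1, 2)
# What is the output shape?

Input shape: (8, 61, 13, 51)
Output shape: (8, 51, 61, 13)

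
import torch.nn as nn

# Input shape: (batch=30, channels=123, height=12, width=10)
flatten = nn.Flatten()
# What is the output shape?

Input shape: (30, 123, 12, 10)
Output shape: (30, 14760)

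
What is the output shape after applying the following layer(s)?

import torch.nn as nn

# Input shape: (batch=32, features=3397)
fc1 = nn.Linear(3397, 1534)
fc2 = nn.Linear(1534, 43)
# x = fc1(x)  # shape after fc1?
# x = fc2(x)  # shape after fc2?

Input shape: (32, 3397)
  -> after fc1: (32, 1534)
Output shape: (32, 43)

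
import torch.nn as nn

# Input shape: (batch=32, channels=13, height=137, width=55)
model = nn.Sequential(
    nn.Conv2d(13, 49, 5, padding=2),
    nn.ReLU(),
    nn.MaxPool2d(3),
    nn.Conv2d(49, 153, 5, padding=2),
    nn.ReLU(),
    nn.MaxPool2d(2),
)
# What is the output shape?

Input shape: (32, 13, 137, 55)
  -> after first Conv2d: (32, 49, 137, 55)
  -> after first MaxPool2d: (32, 49, 45, 18)
  -> after second Conv2d: (32, 153, 45, 18)
Output shape: (32, 153, 22, 9)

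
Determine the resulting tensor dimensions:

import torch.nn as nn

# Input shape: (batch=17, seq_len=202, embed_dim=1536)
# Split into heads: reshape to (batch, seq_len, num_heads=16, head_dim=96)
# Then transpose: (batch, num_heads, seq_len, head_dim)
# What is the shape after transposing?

Input shape: (17, 202, 1536)
  -> after reshape: (17, 202, 16, 96)
Output shape: (17, 16, 202, 96)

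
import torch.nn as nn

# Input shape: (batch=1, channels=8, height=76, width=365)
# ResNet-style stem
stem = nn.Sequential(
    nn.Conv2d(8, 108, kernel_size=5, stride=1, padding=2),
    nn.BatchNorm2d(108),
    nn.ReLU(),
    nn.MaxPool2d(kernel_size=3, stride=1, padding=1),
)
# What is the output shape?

Input shape: (1, 8, 76, 365)
  -> after Conv2d 5x5 stride=1: (1, 108, 76, 365)
Output shape: (1, 108, 76, 365)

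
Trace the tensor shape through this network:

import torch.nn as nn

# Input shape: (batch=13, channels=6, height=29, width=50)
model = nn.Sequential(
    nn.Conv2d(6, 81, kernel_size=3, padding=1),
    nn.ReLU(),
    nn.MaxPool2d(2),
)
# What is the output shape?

Input shape: (13, 6, 29, 50)
  -> after Conv2d: (13, 81, 29, 50)
  -> after ReLU: (13, 81, 29, 50)
Output shape: (13, 81, 14, 25)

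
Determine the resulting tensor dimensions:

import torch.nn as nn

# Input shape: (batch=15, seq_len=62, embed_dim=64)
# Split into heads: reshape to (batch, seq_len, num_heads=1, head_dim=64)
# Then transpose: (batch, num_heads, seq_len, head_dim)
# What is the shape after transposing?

Input shape: (15, 62, 64)
  -> after reshape: (15, 62, 1, 64)
Output shape: (15, 1, 62, 64)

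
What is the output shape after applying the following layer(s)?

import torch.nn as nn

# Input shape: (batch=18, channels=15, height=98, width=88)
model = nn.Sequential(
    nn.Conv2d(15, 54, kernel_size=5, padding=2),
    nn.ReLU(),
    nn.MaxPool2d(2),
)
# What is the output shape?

Input shape: (18, 15, 98, 88)
  -> after Conv2d: (18, 54, 98, 88)
  -> after ReLU: (18, 54, 98, 88)
Output shape: (18, 54, 49, 44)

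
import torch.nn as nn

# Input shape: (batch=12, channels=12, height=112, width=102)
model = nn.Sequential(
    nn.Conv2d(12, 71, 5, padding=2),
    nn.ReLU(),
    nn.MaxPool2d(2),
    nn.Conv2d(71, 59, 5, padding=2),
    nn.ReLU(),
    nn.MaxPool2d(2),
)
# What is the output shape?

Input shape: (12, 12, 112, 102)
  -> after first Conv2d: (12, 71, 112, 102)
  -> after first MaxPool2d: (12, 71, 56, 51)
  -> after second Conv2d: (12, 59, 56, 51)
Output shape: (12, 59, 28, 25)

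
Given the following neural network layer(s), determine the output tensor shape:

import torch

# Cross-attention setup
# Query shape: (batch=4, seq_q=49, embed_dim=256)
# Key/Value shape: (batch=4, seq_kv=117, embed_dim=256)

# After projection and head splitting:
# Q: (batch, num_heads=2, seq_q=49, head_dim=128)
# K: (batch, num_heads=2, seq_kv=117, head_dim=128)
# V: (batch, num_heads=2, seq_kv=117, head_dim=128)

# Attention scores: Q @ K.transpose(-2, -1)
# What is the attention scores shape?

Input shape: (4, 49, 256)
Output shape: (4, 2, 49, 117)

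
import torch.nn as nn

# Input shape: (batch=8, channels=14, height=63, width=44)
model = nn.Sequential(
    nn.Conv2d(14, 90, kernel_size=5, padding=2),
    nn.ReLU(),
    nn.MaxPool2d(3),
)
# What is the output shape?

Input shape: (8, 14, 63, 44)
  -> after Conv2d: (8, 90, 63, 44)
  -> after ReLU: (8, 90, 63, 44)
Output shape: (8, 90, 21, 14)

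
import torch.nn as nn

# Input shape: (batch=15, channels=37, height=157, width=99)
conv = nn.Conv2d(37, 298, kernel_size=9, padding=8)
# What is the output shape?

Input shape: (15, 37, 157, 99)
Output shape: (15, 298, 165, 107)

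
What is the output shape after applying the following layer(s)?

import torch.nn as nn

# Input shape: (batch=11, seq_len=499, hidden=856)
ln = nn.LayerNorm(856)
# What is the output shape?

Input shape: (11, 499, 856)
Output shape: (11, 499, 856)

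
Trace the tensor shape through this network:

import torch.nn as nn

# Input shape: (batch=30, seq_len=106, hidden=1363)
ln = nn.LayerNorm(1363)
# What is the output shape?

Input shape: (30, 106, 1363)
Output shape: (30, 106, 1363)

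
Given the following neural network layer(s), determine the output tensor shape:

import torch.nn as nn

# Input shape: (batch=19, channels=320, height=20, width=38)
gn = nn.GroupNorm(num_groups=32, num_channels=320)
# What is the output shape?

Input shape: (19, 320, 20, 38)
Output shape: (19, 320, 20, 38)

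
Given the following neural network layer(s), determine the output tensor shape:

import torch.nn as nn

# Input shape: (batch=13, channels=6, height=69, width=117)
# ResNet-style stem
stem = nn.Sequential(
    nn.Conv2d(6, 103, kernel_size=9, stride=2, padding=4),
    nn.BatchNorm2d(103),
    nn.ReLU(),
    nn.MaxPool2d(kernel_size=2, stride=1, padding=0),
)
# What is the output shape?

Input shape: (13, 6, 69, 117)
  -> after Conv2d 9x9 stride=2: (13, 103, 35, 59)
Output shape: (13, 103, 34, 58)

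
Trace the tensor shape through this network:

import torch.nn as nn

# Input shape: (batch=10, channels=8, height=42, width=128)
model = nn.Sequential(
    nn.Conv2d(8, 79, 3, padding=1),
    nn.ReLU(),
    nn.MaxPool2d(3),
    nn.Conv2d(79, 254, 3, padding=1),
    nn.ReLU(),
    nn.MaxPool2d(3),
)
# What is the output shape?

Input shape: (10, 8, 42, 128)
  -> after first Conv2d: (10, 79, 42, 128)
  -> after first MaxPool2d: (10, 79, 14, 42)
  -> after second Conv2d: (10, 254, 14, 42)
Output shape: (10, 254, 4, 14)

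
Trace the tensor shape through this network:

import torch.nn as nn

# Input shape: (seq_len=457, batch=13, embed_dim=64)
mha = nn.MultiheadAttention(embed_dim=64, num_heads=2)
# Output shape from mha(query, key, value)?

Input shape: (457, 13, 64)
Output shape: (457, 13, 64)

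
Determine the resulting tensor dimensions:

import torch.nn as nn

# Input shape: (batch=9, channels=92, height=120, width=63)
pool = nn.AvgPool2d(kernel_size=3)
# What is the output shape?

Input shape: (9, 92, 120, 63)
Output shape: (9, 92, 40, 21)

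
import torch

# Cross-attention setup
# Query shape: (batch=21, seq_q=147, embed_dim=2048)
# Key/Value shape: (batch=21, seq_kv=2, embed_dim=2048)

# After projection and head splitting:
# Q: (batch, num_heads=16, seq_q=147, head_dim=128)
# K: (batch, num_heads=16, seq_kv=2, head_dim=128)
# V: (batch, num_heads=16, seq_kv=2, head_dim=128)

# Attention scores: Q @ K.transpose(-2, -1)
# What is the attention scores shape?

Input shape: (21, 147, 2048)
Output shape: (21, 16, 147, 2)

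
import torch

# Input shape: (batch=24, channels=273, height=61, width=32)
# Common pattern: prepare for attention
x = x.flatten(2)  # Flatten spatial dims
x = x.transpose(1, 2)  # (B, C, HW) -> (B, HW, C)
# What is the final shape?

Input shape: (24, 273, 61, 32)
  -> after flatten(2): (24, 273, 1952)
Output shape: (24, 1952, 273)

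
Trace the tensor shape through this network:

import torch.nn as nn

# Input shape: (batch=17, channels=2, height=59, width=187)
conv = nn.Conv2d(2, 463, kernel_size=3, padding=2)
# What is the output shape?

Input shape: (17, 2, 59, 187)
Output shape: (17, 463, 61, 189)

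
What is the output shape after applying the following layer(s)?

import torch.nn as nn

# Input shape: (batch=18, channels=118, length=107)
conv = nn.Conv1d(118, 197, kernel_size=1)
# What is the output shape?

Input shape: (18, 118, 107)
Output shape: (18, 197, 107)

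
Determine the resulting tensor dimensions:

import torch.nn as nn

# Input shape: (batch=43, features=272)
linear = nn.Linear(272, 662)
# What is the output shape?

Input shape: (43, 272)
Output shape: (43, 662)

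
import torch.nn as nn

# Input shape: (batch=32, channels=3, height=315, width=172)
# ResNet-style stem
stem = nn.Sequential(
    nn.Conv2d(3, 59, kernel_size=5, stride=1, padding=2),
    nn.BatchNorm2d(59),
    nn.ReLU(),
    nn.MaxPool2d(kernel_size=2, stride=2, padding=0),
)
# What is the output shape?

Input shape: (32, 3, 315, 172)
  -> after Conv2d 5x5 stride=1: (32, 59, 315, 172)
Output shape: (32, 59, 157, 86)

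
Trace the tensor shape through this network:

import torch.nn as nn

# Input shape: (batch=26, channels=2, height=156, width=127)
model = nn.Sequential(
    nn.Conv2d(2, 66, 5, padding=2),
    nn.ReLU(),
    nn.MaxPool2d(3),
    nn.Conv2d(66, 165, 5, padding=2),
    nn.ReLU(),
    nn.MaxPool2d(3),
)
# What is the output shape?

Input shape: (26, 2, 156, 127)
  -> after first Conv2d: (26, 66, 156, 127)
  -> after first MaxPool2d: (26, 66, 52, 42)
  -> after second Conv2d: (26, 165, 52, 42)
Output shape: (26, 165, 17, 14)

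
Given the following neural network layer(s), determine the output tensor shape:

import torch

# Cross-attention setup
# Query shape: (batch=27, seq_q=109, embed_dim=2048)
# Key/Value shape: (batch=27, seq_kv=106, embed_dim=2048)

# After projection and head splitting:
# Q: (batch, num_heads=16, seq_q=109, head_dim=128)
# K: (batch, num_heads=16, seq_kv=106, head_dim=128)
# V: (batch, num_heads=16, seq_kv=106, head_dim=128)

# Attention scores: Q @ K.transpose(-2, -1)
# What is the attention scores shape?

Input shape: (27, 109, 2048)
Output shape: (27, 16, 109, 106)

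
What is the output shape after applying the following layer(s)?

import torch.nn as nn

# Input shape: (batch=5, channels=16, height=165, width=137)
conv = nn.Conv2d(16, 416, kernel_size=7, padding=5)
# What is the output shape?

Input shape: (5, 16, 165, 137)
Output shape: (5, 416, 169, 141)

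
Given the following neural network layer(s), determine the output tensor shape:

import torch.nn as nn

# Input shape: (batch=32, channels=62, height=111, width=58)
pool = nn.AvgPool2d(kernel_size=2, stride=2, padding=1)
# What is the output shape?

Input shape: (32, 62, 111, 58)
Output shape: (32, 62, 56, 30)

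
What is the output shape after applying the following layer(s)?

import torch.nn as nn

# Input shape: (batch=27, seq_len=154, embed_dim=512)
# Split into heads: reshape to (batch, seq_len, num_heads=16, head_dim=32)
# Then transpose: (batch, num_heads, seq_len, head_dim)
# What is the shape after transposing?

Input shape: (27, 154, 512)
  -> after reshape: (27, 154, 16, 32)
Output shape: (27, 16, 154, 32)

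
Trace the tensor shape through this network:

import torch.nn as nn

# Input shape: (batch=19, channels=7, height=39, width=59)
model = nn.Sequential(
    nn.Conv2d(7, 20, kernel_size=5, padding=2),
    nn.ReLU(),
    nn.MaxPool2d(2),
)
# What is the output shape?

Input shape: (19, 7, 39, 59)
  -> after Conv2d: (19, 20, 39, 59)
  -> after ReLU: (19, 20, 39, 59)
Output shape: (19, 20, 19, 29)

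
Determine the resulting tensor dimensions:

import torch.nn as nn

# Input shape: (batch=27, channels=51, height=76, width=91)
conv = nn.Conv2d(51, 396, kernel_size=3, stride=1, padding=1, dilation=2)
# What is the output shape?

Input shape: (27, 51, 76, 91)
Output shape: (27, 396, 74, 89)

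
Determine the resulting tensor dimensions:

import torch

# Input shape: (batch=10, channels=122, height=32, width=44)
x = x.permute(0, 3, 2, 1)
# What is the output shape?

Input shape: (10, 122, 32, 44)
Output shape: (10, 44, 32, 122)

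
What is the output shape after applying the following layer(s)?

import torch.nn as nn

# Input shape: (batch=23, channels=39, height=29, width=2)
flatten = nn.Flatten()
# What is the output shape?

Input shape: (23, 39, 29, 2)
Output shape: (23, 2262)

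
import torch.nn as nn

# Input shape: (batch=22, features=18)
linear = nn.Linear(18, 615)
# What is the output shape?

Input shape: (22, 18)
Output shape: (22, 615)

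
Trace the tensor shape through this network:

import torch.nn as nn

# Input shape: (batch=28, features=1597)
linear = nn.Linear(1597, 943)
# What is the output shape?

Input shape: (28, 1597)
Output shape: (28, 943)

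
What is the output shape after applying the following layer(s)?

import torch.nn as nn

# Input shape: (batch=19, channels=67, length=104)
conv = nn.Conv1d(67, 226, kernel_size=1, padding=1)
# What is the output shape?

Input shape: (19, 67, 104)
Output shape: (19, 226, 106)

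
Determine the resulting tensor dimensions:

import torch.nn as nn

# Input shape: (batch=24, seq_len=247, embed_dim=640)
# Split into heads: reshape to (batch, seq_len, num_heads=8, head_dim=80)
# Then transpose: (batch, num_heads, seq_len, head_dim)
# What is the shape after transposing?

Input shape: (24, 247, 640)
  -> after reshape: (24, 247, 8, 80)
Output shape: (24, 8, 247, 80)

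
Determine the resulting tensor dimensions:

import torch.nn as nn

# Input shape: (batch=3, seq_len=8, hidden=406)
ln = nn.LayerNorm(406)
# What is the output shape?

Input shape: (3, 8, 406)
Output shape: (3, 8, 406)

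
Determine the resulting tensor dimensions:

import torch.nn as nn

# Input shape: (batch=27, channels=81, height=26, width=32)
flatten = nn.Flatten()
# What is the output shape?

Input shape: (27, 81, 26, 32)
Output shape: (27, 67392)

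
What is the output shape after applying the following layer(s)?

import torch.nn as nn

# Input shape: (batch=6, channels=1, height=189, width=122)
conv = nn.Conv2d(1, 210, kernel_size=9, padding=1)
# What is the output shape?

Input shape: (6, 1, 189, 122)
Output shape: (6, 210, 183, 116)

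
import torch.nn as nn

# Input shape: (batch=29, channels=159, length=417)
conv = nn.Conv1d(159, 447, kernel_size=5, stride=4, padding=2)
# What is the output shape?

Input shape: (29, 159, 417)
Output shape: (29, 447, 105)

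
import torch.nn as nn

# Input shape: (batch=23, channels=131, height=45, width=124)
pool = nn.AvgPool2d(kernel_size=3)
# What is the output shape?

Input shape: (23, 131, 45, 124)
Output shape: (23, 131, 15, 41)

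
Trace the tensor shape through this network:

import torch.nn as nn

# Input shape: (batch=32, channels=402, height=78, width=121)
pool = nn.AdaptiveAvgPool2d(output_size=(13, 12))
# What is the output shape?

Input shape: (32, 402, 78, 121)
Output shape: (32, 402, 13, 12)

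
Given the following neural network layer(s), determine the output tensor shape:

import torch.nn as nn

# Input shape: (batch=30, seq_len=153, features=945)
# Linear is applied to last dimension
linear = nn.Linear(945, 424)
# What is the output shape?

Input shape: (30, 153, 945)
Output shape: (30, 153, 424)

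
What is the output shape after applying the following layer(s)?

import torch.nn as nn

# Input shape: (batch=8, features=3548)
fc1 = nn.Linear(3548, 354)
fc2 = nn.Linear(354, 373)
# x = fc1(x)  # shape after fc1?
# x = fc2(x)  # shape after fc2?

Input shape: (8, 3548)
  -> after fc1: (8, 354)
Output shape: (8, 373)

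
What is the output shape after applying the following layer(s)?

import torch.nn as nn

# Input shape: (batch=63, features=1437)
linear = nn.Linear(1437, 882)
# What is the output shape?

Input shape: (63, 1437)
Output shape: (63, 882)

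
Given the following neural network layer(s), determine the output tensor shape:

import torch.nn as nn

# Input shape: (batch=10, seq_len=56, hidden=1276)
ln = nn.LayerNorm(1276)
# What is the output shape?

Input shape: (10, 56, 1276)
Output shape: (10, 56, 1276)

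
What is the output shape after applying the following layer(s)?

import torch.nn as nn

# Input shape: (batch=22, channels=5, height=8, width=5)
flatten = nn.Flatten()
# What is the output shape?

Input shape: (22, 5, 8, 5)
Output shape: (22, 200)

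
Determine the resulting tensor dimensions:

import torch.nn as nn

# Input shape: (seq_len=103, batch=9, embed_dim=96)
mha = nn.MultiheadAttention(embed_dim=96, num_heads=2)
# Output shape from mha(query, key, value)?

Input shape: (103, 9, 96)
Output shape: (103, 9, 96)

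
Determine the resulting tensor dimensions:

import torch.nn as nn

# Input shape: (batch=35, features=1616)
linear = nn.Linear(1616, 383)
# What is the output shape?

Input shape: (35, 1616)
Output shape: (35, 383)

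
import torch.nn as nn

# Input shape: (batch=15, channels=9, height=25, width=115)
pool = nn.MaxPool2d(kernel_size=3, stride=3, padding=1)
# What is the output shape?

Input shape: (15, 9, 25, 115)
Output shape: (15, 9, 9, 39)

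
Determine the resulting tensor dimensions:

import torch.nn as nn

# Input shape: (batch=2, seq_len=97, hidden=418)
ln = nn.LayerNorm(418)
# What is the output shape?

Input shape: (2, 97, 418)
Output shape: (2, 97, 418)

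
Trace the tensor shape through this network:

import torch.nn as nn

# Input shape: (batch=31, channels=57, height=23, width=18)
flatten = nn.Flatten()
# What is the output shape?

Input shape: (31, 57, 23, 18)
Output shape: (31, 23598)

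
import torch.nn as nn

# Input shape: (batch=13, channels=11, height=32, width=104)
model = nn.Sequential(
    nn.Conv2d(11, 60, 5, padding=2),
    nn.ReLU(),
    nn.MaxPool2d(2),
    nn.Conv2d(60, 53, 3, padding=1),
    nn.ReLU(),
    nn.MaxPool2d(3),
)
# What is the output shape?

Input shape: (13, 11, 32, 104)
  -> after first Conv2d: (13, 60, 32, 104)
  -> after first MaxPool2d: (13, 60, 16, 52)
  -> after second Conv2d: (13, 53, 16, 52)
Output shape: (13, 53, 5, 17)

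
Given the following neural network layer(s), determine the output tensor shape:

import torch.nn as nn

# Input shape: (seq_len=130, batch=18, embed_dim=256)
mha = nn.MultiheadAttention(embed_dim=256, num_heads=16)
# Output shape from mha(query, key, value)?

Input shape: (130, 18, 256)
Output shape: (130, 18, 256)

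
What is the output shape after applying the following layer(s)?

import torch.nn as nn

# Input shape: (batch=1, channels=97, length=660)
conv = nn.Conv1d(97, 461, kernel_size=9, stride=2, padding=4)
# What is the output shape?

Input shape: (1, 97, 660)
Output shape: (1, 461, 330)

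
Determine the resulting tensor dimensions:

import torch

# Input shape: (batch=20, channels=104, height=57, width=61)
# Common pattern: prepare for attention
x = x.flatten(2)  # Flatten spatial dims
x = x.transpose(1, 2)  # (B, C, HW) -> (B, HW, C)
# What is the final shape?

Input shape: (20, 104, 57, 61)
  -> after flatten(2): (20, 104, 3477)
Output shape: (20, 3477, 104)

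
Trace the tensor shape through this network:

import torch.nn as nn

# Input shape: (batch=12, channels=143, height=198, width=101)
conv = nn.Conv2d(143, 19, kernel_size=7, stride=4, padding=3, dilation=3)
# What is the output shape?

Input shape: (12, 143, 198, 101)
Output shape: (12, 19, 47, 23)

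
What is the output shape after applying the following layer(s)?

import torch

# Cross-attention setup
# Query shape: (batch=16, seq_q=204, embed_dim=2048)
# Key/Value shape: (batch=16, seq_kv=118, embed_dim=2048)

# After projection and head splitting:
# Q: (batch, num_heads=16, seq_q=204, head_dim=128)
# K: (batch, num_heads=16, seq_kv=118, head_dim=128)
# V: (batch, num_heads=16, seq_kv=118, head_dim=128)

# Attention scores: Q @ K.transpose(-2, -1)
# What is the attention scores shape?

Input shape: (16, 204, 2048)
Output shape: (16, 16, 204, 118)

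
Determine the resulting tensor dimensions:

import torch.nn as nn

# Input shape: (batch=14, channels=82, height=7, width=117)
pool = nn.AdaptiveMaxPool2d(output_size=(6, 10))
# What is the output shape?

Input shape: (14, 82, 7, 117)
Output shape: (14, 82, 6, 10)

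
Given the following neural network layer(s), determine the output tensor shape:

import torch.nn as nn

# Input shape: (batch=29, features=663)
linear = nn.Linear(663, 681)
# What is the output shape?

Input shape: (29, 663)
Output shape: (29, 681)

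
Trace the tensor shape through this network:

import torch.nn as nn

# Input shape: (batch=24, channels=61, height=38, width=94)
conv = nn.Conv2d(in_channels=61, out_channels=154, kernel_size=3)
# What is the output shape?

Input shape: (24, 61, 38, 94)
Output shape: (24, 154, 36, 92)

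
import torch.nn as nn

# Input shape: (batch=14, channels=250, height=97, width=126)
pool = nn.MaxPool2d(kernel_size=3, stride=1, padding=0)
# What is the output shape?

Input shape: (14, 250, 97, 126)
Output shape: (14, 250, 95, 124)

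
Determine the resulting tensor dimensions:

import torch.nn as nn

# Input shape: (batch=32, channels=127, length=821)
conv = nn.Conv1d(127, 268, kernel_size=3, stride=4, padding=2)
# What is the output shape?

Input shape: (32, 127, 821)
Output shape: (32, 268, 206)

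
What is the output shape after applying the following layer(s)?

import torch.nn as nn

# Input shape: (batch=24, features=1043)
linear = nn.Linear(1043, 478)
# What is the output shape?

Input shape: (24, 1043)
Output shape: (24, 478)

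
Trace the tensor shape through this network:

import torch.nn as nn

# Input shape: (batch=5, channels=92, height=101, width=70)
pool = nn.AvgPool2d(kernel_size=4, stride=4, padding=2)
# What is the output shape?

Input shape: (5, 92, 101, 70)
Output shape: (5, 92, 26, 18)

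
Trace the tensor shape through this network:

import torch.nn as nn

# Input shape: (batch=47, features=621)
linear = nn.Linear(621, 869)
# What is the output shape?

Input shape: (47, 621)
Output shape: (47, 869)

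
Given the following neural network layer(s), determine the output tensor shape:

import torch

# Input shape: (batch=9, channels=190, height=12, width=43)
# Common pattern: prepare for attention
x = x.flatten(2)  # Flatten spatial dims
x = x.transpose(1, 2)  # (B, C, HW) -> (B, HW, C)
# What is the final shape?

Input shape: (9, 190, 12, 43)
  -> after flatten(2): (9, 190, 516)
Output shape: (9, 516, 190)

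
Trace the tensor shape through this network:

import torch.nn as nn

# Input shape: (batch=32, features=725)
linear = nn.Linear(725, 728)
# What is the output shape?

Input shape: (32, 725)
Output shape: (32, 728)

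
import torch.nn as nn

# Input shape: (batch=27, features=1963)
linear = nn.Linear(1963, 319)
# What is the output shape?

Input shape: (27, 1963)
Output shape: (27, 319)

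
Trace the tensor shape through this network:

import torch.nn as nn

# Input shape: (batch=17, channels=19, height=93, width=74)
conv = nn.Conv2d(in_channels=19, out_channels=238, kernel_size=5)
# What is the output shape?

Input shape: (17, 19, 93, 74)
Output shape: (17, 238, 89, 70)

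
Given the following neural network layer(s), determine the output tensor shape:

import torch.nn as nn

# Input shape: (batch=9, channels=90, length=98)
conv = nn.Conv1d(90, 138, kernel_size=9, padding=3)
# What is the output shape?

Input shape: (9, 90, 98)
Output shape: (9, 138, 96)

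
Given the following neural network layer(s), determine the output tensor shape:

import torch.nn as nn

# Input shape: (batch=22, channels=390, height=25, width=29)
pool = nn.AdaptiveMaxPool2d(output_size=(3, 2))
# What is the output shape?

Input shape: (22, 390, 25, 29)
Output shape: (22, 390, 3, 2)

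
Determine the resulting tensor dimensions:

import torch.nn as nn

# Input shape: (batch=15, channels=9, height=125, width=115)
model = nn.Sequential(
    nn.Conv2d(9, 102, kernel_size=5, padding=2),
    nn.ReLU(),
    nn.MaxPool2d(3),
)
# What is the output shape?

Input shape: (15, 9, 125, 115)
  -> after Conv2d: (15, 102, 125, 115)
  -> after ReLU: (15, 102, 125, 115)
Output shape: (15, 102, 41, 38)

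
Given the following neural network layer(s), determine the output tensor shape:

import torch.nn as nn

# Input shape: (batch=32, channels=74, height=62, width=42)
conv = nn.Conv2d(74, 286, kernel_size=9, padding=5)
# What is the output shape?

Input shape: (32, 74, 62, 42)
Output shape: (32, 286, 64, 44)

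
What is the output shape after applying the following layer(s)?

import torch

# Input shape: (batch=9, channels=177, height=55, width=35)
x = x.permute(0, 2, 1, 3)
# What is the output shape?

Input shape: (9, 177, 55, 35)
Output shape: (9, 55, 177, 35)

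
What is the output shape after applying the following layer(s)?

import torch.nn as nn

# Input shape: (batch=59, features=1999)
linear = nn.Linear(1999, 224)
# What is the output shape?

Input shape: (59, 1999)
Output shape: (59, 224)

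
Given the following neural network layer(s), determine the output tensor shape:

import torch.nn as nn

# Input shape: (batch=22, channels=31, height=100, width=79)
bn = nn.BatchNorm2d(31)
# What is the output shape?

Input shape: (22, 31, 100, 79)
Output shape: (22, 31, 100, 79)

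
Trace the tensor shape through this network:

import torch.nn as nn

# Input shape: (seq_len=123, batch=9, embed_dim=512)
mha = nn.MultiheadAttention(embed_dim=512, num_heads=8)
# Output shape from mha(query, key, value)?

Input shape: (123, 9, 512)
Output shape: (123, 9, 512)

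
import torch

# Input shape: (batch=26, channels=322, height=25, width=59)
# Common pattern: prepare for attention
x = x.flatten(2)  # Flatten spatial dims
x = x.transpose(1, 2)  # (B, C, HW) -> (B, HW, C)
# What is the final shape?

Input shape: (26, 322, 25, 59)
  -> after flatten(2): (26, 322, 1475)
Output shape: (26, 1475, 322)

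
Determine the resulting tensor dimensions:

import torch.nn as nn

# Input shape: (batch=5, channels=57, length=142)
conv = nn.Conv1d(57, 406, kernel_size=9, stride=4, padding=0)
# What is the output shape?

Input shape: (5, 57, 142)
Output shape: (5, 406, 34)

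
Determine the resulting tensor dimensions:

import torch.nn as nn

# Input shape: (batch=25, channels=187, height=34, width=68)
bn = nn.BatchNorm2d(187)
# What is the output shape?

Input shape: (25, 187, 34, 68)
Output shape: (25, 187, 34, 68)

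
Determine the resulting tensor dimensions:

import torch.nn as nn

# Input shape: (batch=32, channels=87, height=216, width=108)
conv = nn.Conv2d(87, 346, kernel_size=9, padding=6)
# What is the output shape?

Input shape: (32, 87, 216, 108)
Output shape: (32, 346, 220, 112)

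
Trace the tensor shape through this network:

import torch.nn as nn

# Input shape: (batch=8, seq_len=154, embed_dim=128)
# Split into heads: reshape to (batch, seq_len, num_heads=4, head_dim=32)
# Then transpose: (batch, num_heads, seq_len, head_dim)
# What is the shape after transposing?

Input shape: (8, 154, 128)
  -> after reshape: (8, 154, 4, 32)
Output shape: (8, 4, 154, 32)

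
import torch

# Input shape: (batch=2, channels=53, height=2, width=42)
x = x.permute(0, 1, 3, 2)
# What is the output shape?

Input shape: (2, 53, 2, 42)
Output shape: (2, 53, 42, 2)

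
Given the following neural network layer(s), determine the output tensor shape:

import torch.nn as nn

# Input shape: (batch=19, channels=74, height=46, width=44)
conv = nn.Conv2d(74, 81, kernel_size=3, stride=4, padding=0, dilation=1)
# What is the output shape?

Input shape: (19, 74, 46, 44)
Output shape: (19, 81, 11, 11)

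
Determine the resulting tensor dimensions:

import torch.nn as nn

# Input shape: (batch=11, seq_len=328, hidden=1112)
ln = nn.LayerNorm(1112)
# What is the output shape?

Input shape: (11, 328, 1112)
Output shape: (11, 328, 1112)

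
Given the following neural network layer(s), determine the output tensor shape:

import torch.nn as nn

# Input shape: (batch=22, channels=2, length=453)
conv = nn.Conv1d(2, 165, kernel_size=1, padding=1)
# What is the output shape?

Input shape: (22, 2, 453)
Output shape: (22, 165, 455)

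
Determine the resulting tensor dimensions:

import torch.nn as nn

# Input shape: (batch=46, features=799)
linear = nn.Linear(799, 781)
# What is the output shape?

Input shape: (46, 799)
Output shape: (46, 781)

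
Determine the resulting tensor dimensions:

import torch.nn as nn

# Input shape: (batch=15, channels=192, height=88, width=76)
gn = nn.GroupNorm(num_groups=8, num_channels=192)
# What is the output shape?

Input shape: (15, 192, 88, 76)
Output shape: (15, 192, 88, 76)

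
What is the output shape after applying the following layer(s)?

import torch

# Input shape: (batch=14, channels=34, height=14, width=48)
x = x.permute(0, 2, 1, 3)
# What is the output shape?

Input shape: (14, 34, 14, 48)
Output shape: (14, 14, 34, 48)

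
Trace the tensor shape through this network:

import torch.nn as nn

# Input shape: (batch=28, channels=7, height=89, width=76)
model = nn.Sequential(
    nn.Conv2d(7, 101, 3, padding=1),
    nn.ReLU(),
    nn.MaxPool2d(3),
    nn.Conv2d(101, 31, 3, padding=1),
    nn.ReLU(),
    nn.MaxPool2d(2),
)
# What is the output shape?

Input shape: (28, 7, 89, 76)
  -> after first Conv2d: (28, 101, 89, 76)
  -> after first MaxPool2d: (28, 101, 29, 25)
  -> after second Conv2d: (28, 31, 29, 25)
Output shape: (28, 31, 14, 12)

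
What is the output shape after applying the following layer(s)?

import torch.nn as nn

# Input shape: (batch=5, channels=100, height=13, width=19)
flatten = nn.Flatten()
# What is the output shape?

Input shape: (5, 100, 13, 19)
Output shape: (5, 24700)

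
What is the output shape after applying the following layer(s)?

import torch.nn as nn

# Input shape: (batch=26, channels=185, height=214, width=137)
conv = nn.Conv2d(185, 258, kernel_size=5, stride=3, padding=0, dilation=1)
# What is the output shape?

Input shape: (26, 185, 214, 137)
Output shape: (26, 258, 70, 45)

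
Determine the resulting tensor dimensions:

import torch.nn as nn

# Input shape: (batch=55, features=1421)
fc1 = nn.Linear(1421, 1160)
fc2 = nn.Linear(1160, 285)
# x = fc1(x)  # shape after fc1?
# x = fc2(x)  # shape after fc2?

Input shape: (55, 1421)
  -> after fc1: (55, 1160)
Output shape: (55, 285)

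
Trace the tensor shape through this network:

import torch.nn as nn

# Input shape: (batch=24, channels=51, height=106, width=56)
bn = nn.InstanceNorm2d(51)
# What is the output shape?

Input shape: (24, 51, 106, 56)
Output shape: (24, 51, 106, 56)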